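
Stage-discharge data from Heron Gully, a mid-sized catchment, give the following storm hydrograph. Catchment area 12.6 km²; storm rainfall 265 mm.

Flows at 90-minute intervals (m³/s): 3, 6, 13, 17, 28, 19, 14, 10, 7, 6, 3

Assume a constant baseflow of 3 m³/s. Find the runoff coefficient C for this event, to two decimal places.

ΣQ_DR = 93.00 m³/s; V = ΣQ_DR·Δt = 5.022 × 10^5 m³.
Runoff depth d = V / A = 39.86 mm.
C = d / P = 39.86 / 265 = 0.15.

C ≈ 0.15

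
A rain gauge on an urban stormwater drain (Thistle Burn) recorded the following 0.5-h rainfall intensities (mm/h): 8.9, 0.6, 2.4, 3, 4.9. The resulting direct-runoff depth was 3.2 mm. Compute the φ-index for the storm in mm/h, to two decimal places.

φ ≈ 3.70 mm/h

Only the 2 blocks with intensity above φ contribute runoff: 8.9, 4.9 mm/h.
Σ(I−φ)·Δt = d  ⇒  (8.9+4.9 − 2φ)·0.5 = 3.2
φ = (13.80 − 3.2/0.5) / 2 = 3.70 mm/h.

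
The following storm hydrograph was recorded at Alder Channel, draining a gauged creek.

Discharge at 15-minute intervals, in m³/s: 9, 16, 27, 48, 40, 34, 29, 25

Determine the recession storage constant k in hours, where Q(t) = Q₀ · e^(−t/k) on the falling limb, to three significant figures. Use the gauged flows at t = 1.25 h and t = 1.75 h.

On the falling limb, Q drops from 34 to 25 m³/s between t = 1.25 h and t = 1.75 h (Δt = 0.5 h).
k = −Δt / ln(Q₂/Q₁) = −0.5 / ln(25/34) = 1.63 h.

k ≈ 1.63 h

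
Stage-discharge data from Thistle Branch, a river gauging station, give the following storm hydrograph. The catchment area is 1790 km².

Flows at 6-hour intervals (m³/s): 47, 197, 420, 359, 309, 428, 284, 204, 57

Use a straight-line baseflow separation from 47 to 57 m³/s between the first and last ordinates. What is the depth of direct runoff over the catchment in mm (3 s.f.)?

Direct runoff: 0.00, 148.75, 370.50, 308.25, 257.00, 374.75, 229.50, 148.25, 0.00 m³/s; ΣQ_DR = 1837 m³/s.
V = ΣQ_DR · Δt = 1837 × 21600 s = 3.968 × 10^7 m³.
Over A = 1790 km², depth = V / A = 22.2 mm.

d ≈ 22.2 mm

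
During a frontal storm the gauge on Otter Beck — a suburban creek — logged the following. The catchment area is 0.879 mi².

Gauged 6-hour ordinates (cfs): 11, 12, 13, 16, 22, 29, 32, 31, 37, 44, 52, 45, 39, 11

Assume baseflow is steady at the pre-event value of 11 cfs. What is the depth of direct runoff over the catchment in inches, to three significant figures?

d ≈ 2.54 in

Direct runoff: 0.0, 1.0, 2.0, 5.0, 11.0, 18.0, 21.0, 20.0, 26.0, 33.0, 41.0, 34.0, 28.0, 0.0 cfs; ΣQ_DR = 240.0 cfs.
V = ΣQ_DR · Δt = 240.0 × 21600 s = 5.184 × 10^6 ft³.
Over A = 0.879 mi², depth = V / A = 2.54 in.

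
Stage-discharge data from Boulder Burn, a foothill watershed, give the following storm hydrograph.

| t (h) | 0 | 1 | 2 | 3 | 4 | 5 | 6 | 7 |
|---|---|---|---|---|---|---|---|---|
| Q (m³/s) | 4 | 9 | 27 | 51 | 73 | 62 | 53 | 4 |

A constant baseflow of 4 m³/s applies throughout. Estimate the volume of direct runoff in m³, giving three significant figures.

Direct-runoff ordinates (Q − Q_b): 0.0, 5.0, 23.0, 47.0, 69.0, 58.0, 49.0, 0.0 m³/s.
ΣQ_DR = 251.0 m³/s.
With Δt = 1 h = 3600 s, V = ΣQ_DR · Δt = 251.0 × 3600 = 9.04 × 10^5 m³.

V ≈ 9.04 × 10^5 m³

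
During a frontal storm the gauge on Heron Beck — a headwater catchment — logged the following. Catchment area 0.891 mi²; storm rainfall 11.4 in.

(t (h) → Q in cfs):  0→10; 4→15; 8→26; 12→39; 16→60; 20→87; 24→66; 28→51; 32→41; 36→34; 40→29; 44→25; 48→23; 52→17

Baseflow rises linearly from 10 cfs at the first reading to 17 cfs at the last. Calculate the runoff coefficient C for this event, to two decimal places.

ΣQ_DR = 334.0 cfs; V = ΣQ_DR·Δt = 4.810 × 10^6 ft³.
Runoff depth d = V / A = 2.324 in.
C = d / P = 2.324 / 11.4 = 0.20.

C ≈ 0.20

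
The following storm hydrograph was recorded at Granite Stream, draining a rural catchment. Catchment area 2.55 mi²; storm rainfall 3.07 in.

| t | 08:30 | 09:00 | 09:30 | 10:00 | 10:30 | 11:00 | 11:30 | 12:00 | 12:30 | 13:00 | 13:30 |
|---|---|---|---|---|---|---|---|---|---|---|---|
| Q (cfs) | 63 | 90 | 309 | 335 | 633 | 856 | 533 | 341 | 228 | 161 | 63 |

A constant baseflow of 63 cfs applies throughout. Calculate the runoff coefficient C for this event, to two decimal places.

C ≈ 0.29

ΣQ_DR = 2919 cfs; V = ΣQ_DR·Δt = 5.254 × 10^6 ft³.
Runoff depth d = V / A = 0.8869 in.
C = d / P = 0.8869 / 3.07 = 0.29.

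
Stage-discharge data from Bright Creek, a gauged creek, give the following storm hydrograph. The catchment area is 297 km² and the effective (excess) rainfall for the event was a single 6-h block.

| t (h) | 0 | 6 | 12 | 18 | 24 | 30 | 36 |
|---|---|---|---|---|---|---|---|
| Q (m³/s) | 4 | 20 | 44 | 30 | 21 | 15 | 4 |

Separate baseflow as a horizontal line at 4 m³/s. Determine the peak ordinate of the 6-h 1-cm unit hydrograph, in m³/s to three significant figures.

Direct runoff: 0.0, 16.0, 40.0, 26.0, 17.0, 11.0, 0.0 m³/s; ΣQ_DR = 110.0 m³/s, peak = 40.0 m³/s.
Runoff depth d = ΣQ_DR·Δt / A = 110.0 × 21600 / (297 km²) = 8.000 mm.
The 1-cm UH is the DRH scaled by (10 mm)/d, so U_p = 40.0 × 10/8.000 = 50.0 m³/s.

U_p ≈ 50.0 m³/s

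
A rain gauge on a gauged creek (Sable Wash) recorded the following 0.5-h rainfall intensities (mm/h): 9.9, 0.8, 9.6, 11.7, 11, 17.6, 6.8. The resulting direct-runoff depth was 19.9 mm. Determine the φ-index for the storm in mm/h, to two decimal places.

Only the 6 blocks with intensity above φ contribute runoff: 9.9, 9.6, 11.7, 11, 17.6, 6.8 mm/h.
Σ(I−φ)·Δt = d  ⇒  (9.9+9.6+11.7+11+17.6+6.8 − 6φ)·0.5 = 19.9
φ = (66.60 − 19.9/0.5) / 6 = 4.47 mm/h.

φ ≈ 4.47 mm/h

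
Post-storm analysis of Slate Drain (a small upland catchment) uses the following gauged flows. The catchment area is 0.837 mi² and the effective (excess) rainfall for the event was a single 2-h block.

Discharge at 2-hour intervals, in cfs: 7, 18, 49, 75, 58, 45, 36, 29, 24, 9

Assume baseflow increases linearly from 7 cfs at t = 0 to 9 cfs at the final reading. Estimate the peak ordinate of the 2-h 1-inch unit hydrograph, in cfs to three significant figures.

Direct runoff: 0.00, 10.78, 41.56, 67.33, 50.11, 36.89, 27.67, 20.44, 15.22, 0.00 cfs; ΣQ_DR = 270.0 cfs, peak = 67.33 cfs.
Runoff depth d = ΣQ_DR·Δt / A = 270.0 × 7200 / (0.837 mi²) = 0.9997 in.
The 1-inch UH is the DRH scaled by (1 in)/d, so U_p = 67.33 × 1/0.9997 = 67.4 cfs.

U_p ≈ 67.4 cfs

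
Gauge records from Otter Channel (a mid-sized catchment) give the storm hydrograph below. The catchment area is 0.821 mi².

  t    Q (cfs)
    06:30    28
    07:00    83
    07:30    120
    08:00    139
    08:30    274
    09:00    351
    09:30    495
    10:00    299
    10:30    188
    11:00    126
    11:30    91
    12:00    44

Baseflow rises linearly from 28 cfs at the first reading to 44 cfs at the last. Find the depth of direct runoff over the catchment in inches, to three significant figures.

d ≈ 1.70 in

Direct runoff: 0.00, 53.55, 89.09, 106.64, 240.18, 315.73, 458.27, 260.82, 148.36, 84.91, 48.45, 0.00 cfs; ΣQ_DR = 1806 cfs.
V = ΣQ_DR · Δt = 1806 × 1800 s = 3.251 × 10^6 ft³.
Over A = 0.821 mi², depth = V / A = 1.70 in.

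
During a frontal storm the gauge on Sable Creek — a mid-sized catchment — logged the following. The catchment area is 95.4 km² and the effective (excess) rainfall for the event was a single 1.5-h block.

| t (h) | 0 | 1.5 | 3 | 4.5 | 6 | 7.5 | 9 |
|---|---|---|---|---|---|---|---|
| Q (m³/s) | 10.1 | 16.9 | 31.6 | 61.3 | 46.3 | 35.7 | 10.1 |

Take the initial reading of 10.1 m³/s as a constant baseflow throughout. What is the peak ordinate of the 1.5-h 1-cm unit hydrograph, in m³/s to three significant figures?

U_p ≈ 64.0 m³/s

Direct runoff: 0.0, 6.8, 21.5, 51.2, 36.2, 25.6, 0.0 m³/s; ΣQ_DR = 141.3 m³/s, peak = 51.2 m³/s.
Runoff depth d = ΣQ_DR·Δt / A = 141.3 × 5400 / (95.4 km²) = 7.998 mm.
The 1-cm UH is the DRH scaled by (10 mm)/d, so U_p = 51.2 × 10/7.998 = 64.0 m³/s.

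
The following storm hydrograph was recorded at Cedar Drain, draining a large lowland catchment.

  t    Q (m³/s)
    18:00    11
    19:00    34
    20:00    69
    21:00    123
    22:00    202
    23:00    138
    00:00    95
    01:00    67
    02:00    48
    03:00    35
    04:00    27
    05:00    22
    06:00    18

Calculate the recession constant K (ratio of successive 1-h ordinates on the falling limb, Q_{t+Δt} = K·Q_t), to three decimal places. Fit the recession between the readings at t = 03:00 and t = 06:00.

Using the recession-limb readings at t = 03:00 and t = 06:00: Q falls from 35 to 18 m³/s over 3 intervals.
K = (Q₂/Q₁)^(1/3) = (18/35)^(1/3) = 0.801.

K ≈ 0.801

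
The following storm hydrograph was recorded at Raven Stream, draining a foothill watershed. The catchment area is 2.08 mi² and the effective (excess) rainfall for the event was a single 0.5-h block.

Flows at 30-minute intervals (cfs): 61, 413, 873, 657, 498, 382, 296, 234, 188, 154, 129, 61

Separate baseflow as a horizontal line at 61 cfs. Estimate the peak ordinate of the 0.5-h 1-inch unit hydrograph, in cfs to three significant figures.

Direct runoff: 0.0, 352.0, 812.0, 596.0, 437.0, 321.0, 235.0, 173.0, 127.0, 93.0, 68.0, 0.0 cfs; ΣQ_DR = 3214 cfs, peak = 812.0 cfs.
Runoff depth d = ΣQ_DR·Δt / A = 3214 × 1800 / (2.08 mi²) = 1.197 in.
The 1-inch UH is the DRH scaled by (1 in)/d, so U_p = 812.0 × 1/1.197 = 678 cfs.

U_p ≈ 678 cfs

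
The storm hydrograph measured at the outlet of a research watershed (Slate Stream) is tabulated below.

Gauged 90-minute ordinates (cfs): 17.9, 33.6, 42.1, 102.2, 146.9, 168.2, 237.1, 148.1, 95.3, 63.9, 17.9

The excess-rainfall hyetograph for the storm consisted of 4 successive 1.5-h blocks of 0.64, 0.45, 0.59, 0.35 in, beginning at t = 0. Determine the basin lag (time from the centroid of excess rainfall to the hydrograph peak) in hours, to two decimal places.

t_L ≈ 6.27 h

Centroid of excess rainfall: t_c = Σ P_i·t̄_i / ΣP_i = 2.7303 h (block centres at 0.75, 2.25, 3.75, 5.25 h).
Hydrograph peak occurs at t = 9 h, so basin lag t_L = 9 − 2.7303 = 6.27 h.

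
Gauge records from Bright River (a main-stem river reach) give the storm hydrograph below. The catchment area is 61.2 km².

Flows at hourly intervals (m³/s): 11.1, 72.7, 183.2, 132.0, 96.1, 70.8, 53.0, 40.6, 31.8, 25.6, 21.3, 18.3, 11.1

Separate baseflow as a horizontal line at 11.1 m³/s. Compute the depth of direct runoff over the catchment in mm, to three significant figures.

Direct runoff: 0.0, 61.6, 172.1, 120.9, 85.0, 59.7, 41.9, 29.5, 20.7, 14.5, 10.2, 7.2, 0.0 m³/s; ΣQ_DR = 623.3 m³/s.
V = ΣQ_DR · Δt = 623.3 × 3600 s = 2.244 × 10^6 m³.
Over A = 61.2 km², depth = V / A = 36.7 mm.

d ≈ 36.7 mm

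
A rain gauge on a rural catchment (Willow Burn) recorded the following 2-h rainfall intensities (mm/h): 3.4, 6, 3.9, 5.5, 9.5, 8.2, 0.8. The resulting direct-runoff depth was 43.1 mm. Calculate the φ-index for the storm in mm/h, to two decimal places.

Only the 6 blocks with intensity above φ contribute runoff: 3.4, 6, 3.9, 5.5, 9.5, 8.2 mm/h.
Σ(I−φ)·Δt = d  ⇒  (3.4+6+3.9+5.5+9.5+8.2 − 6φ)·2 = 43.1
φ = (36.50 − 43.1/2) / 6 = 2.49 mm/h.

φ ≈ 2.49 mm/h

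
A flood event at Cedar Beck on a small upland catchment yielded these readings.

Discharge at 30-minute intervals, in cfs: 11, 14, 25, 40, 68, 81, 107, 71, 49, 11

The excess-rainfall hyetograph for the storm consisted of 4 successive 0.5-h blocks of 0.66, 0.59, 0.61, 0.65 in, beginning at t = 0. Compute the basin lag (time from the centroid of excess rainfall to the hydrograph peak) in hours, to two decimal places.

Centroid of excess rainfall: t_c = Σ P_i·t̄_i / ΣP_i = 0.9990 h (block centres at 0.25, 0.75, 1.25, 1.75 h).
Hydrograph peak occurs at t = 3 h, so basin lag t_L = 3 − 0.9990 = 2.00 h.

t_L ≈ 2.00 h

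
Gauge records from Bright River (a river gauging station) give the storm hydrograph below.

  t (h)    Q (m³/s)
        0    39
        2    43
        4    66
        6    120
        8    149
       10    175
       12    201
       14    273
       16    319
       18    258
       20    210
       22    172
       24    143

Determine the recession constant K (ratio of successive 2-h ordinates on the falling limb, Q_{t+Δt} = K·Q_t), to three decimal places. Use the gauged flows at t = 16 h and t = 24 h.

Using the recession-limb readings at t = 16 h and t = 24 h: Q falls from 319 to 143 m³/s over 4 intervals.
K = (Q₂/Q₁)^(1/4) = (143/319)^(1/4) = 0.818.

K ≈ 0.818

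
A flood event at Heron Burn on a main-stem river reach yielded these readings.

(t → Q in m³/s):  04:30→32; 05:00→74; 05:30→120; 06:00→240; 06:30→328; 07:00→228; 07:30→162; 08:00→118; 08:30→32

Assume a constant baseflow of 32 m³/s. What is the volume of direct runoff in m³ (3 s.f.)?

Direct-runoff ordinates (Q − Q_b): 0.0, 42.0, 88.0, 208.0, 296.0, 196.0, 130.0, 86.0, 0.0 m³/s.
ΣQ_DR = 1046 m³/s.
With Δt = 0.5 h = 1800 s, V = ΣQ_DR · Δt = 1046 × 1800 = 1.88 × 10^6 m³.

V ≈ 1.88 × 10^6 m³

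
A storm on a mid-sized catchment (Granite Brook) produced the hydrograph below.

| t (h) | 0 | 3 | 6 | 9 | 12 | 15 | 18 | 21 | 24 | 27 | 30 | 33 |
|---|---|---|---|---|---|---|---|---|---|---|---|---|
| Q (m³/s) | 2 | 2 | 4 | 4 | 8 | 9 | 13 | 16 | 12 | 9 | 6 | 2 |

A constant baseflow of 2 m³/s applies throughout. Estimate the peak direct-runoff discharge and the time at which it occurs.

Subtracting baseflow gives direct-runoff ordinates: 0.0, 0.0, 2.0, 2.0, 6.0, 7.0, 11.0, 14.0, 10.0, 7.0, 4.0, 0.0 m³/s.
The maximum is 14.0 m³/s, occurring at the reading for t = 21 h.

Q_p = 14.0 m³/s at t = 21 h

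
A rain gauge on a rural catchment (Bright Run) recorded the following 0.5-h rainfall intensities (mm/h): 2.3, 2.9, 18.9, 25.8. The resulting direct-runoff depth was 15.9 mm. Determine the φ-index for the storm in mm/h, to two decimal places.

Only the 2 blocks with intensity above φ contribute runoff: 18.9, 25.8 mm/h.
Σ(I−φ)·Δt = d  ⇒  (18.9+25.8 − 2φ)·0.5 = 15.9
φ = (44.70 − 15.9/0.5) / 2 = 6.45 mm/h.

φ ≈ 6.45 mm/h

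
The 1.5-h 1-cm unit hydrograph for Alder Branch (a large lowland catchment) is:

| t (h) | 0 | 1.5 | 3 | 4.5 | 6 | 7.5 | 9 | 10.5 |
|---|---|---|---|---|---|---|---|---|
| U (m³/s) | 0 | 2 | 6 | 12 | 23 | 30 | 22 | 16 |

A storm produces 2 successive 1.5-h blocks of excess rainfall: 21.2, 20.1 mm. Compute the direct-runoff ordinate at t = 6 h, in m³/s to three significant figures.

Q ≈ 72.9 m³/s

By discrete convolution, Q_j = Σ (P_i / 10 mm) · U_{j−i}.
At t = 6 h (j=4): Q = (21.2/10)·23 + (20.1/10)·12 = 72.9 m³/s.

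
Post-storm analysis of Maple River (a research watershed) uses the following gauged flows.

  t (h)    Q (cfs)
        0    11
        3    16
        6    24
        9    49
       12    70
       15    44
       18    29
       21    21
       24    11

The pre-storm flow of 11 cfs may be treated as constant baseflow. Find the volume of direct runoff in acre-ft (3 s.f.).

Direct-runoff ordinates (Q − Q_b): 0.0, 5.0, 13.0, 38.0, 59.0, 33.0, 18.0, 10.0, 0.0 cfs.
ΣQ_DR = 176.0 cfs.
With Δt = 3 h = 10800 s, V = ΣQ_DR · Δt = 176.0 × 10800 = 1.90 × 10^6 ft³ = 43.6 acre-ft.

V ≈ 43.6 acre-ft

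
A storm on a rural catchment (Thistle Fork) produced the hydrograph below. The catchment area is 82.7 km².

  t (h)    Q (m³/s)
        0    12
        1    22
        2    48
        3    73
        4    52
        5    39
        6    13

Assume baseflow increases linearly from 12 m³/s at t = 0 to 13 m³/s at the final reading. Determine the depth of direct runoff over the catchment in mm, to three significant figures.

Direct runoff: 0.00, 9.83, 35.67, 60.50, 39.33, 26.17, 0.00 m³/s; ΣQ_DR = 171.5 m³/s.
V = ΣQ_DR · Δt = 171.5 × 3600 s = 6.174 × 10^5 m³.
Over A = 82.7 km², depth = V / A = 7.47 mm.

d ≈ 7.47 mm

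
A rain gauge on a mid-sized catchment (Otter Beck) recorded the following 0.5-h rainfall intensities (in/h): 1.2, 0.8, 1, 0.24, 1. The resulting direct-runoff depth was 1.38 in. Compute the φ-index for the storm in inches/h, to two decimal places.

Only the 4 blocks with intensity above φ contribute runoff: 1.2, 0.8, 1, 1 in/h.
Σ(I−φ)·Δt = d  ⇒  (1.2+0.8+1+1 − 4φ)·0.5 = 1.38
φ = (4.000 − 1.38/0.5) / 4 = 0.31 in/h.

φ ≈ 0.31 in/h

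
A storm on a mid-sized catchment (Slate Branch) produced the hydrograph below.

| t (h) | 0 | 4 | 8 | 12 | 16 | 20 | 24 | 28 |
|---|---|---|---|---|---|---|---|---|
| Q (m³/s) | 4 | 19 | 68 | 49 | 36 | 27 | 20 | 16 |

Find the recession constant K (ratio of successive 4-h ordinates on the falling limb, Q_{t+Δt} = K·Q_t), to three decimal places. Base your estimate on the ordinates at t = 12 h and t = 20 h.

Using the recession-limb readings at t = 12 h and t = 20 h: Q falls from 49 to 27 m³/s over 2 intervals.
K = (Q₂/Q₁)^(1/2) = (27/49)^(1/2) = 0.742.

K ≈ 0.742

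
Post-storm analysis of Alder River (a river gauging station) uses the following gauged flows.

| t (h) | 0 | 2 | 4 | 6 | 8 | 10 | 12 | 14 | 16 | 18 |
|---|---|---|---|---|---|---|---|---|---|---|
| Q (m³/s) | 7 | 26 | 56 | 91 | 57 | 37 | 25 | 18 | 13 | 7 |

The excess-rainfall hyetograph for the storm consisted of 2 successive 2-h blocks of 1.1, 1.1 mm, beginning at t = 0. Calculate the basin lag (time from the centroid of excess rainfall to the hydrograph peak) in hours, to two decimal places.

Centroid of excess rainfall: t_c = Σ P_i·t̄_i / ΣP_i = 2.0000 h (block centres at 1, 3 h).
Hydrograph peak occurs at t = 6 h, so basin lag t_L = 6 − 2.0000 = 4.00 h.

t_L ≈ 4.00 h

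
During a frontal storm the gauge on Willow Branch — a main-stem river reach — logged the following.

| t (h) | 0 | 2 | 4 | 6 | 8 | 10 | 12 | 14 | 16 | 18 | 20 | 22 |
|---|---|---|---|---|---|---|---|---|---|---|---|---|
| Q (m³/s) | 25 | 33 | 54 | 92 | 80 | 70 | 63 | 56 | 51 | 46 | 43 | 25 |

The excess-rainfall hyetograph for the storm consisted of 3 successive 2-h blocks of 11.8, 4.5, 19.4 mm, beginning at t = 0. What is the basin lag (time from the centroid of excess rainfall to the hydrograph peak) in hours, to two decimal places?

Centroid of excess rainfall: t_c = Σ P_i·t̄_i / ΣP_i = 3.4258 h (block centres at 1, 3, 5 h).
Hydrograph peak occurs at t = 6 h, so basin lag t_L = 6 − 3.4258 = 2.57 h.

t_L ≈ 2.57 h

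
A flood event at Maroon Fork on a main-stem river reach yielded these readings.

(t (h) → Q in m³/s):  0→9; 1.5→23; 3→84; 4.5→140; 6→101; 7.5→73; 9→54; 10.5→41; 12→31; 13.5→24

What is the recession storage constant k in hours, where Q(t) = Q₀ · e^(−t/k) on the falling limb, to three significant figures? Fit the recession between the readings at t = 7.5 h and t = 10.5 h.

On the falling limb, Q drops from 73 to 41 m³/s between t = 7.5 h and t = 10.5 h (Δt = 3 h).
k = −Δt / ln(Q₂/Q₁) = −3 / ln(41/73) = 5.20 h.

k ≈ 5.20 h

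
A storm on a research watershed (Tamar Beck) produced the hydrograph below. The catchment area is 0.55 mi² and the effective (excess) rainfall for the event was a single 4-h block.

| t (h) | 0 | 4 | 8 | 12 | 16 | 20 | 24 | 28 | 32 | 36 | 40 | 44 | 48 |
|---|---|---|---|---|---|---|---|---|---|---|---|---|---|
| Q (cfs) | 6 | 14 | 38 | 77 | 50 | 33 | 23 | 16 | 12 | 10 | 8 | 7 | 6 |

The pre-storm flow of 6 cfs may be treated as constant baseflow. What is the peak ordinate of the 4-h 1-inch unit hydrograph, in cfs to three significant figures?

Direct runoff: 0.0, 8.0, 32.0, 71.0, 44.0, 27.0, 17.0, 10.0, 6.0, 4.0, 2.0, 1.0, 0.0 cfs; ΣQ_DR = 222.0 cfs, peak = 71.0 cfs.
Runoff depth d = ΣQ_DR·Δt / A = 222.0 × 14400 / (0.55 mi²) = 2.502 in.
The 1-inch UH is the DRH scaled by (1 in)/d, so U_p = 71.0 × 1/2.502 = 28.4 cfs.

U_p ≈ 28.4 cfs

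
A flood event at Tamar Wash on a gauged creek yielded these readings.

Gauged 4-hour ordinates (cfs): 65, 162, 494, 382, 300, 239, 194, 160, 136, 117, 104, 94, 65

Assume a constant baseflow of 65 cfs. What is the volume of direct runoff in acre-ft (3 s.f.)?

Direct-runoff ordinates (Q − Q_b): 0.0, 97.0, 429.0, 317.0, 235.0, 174.0, 129.0, 95.0, 71.0, 52.0, 39.0, 29.0, 0.0 cfs.
ΣQ_DR = 1667 cfs.
With Δt = 4 h = 14400 s, V = ΣQ_DR · Δt = 1667 × 14400 = 2.40 × 10^7 ft³ = 551 acre-ft.

V ≈ 551 acre-ft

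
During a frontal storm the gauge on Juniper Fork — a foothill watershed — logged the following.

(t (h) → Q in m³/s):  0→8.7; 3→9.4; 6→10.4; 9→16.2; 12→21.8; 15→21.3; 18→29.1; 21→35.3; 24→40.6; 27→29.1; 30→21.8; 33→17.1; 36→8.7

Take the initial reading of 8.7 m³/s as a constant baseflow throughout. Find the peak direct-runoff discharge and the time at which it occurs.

Q_p = 31.9 m³/s at t = 24 h

Subtracting baseflow gives direct-runoff ordinates: 0.0, 0.7, 1.7, 7.5, 13.1, 12.6, 20.4, 26.6, 31.9, 20.4, 13.1, 8.4, 0.0 m³/s.
The maximum is 31.9 m³/s, occurring at the reading for t = 24 h.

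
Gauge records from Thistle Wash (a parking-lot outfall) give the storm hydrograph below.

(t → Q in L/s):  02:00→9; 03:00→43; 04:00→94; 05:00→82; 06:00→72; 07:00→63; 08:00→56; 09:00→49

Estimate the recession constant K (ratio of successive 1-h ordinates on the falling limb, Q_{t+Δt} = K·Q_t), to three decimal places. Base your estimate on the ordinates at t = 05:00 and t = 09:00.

Using the recession-limb readings at t = 05:00 and t = 09:00: Q falls from 82 to 49 L/s over 4 intervals.
K = (Q₂/Q₁)^(1/4) = (49/82)^(1/4) = 0.879.

K ≈ 0.879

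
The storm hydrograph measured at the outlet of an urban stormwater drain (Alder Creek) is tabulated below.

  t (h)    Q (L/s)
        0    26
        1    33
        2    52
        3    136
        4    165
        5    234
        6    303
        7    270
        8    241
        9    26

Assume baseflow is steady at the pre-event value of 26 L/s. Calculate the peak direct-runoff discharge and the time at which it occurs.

Q_p = 277.0 L/s at t = 6 h

Subtracting baseflow gives direct-runoff ordinates: 0.0, 7.0, 26.0, 110.0, 139.0, 208.0, 277.0, 244.0, 215.0, 0.0 L/s.
The maximum is 277.0 L/s, occurring at the reading for t = 6 h.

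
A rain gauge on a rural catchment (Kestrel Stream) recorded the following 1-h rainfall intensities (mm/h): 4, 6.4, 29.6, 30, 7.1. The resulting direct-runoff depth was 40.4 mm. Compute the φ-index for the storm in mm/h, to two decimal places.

Only the 2 blocks with intensity above φ contribute runoff: 29.6, 30 mm/h.
Σ(I−φ)·Δt = d  ⇒  (29.6+30 − 2φ)·1 = 40.4
φ = (59.60 − 40.4/1) / 2 = 9.60 mm/h.

φ ≈ 9.60 mm/h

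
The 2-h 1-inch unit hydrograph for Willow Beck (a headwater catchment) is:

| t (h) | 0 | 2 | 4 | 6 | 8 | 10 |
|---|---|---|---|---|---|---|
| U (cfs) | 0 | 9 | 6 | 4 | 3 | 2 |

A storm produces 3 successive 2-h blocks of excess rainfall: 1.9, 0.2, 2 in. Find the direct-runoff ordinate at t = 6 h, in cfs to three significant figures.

Q ≈ 26.8 cfs

By discrete convolution, Q_j = Σ (P_i / 1 in) · U_{j−i}.
At t = 6 h (j=3): Q = (1.9/1)·4 + (0.2/1)·6 + (2/1)·9 = 26.8 cfs.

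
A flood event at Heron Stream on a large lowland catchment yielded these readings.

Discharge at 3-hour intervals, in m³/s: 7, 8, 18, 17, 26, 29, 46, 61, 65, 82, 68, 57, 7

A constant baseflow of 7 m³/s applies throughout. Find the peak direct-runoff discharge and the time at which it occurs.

Subtracting baseflow gives direct-runoff ordinates: 0.0, 1.0, 11.0, 10.0, 19.0, 22.0, 39.0, 54.0, 58.0, 75.0, 61.0, 50.0, 0.0 m³/s.
The maximum is 75.0 m³/s, occurring at the reading for t = 27 h.

Q_p = 75.0 m³/s at t = 27 h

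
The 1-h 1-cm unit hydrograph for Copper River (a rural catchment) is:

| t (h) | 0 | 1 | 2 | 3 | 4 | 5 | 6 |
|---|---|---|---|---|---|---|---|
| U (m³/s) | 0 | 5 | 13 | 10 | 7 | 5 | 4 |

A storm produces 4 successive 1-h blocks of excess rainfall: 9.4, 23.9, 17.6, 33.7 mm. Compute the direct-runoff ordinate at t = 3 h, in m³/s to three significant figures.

By discrete convolution, Q_j = Σ (P_i / 10 mm) · U_{j−i}.
At t = 3 h (j=3): Q = (9.4/10)·10 + (23.9/10)·13 + (17.6/10)·5 + (33.7/10)·0 = 49.3 m³/s.

Q ≈ 49.3 m³/s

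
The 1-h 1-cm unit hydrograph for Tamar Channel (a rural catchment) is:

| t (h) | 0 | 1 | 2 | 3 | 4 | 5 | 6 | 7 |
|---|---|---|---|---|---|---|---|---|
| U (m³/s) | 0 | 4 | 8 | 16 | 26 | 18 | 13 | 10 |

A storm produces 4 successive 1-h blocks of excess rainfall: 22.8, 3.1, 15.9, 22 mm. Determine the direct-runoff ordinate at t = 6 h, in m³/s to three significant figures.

Q ≈ 112 m³/s

By discrete convolution, Q_j = Σ (P_i / 10 mm) · U_{j−i}.
At t = 6 h (j=6): Q = (22.8/10)·13 + (3.1/10)·18 + (15.9/10)·26 + (22/10)·16 = 112 m³/s.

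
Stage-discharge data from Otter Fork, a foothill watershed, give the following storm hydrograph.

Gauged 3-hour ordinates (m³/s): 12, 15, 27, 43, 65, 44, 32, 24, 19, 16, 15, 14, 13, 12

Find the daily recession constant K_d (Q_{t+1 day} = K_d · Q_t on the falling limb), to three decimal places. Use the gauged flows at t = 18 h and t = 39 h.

K_d ≈ 0.326

Between t = 18 h and t = 39 h the flow falls from 32 to 12 m³/s over 7×3 h = 21 h.
Per-interval ratio K = (12/32)^(1/7) = 0.8693; K_d = K^(24/3) = 0.326.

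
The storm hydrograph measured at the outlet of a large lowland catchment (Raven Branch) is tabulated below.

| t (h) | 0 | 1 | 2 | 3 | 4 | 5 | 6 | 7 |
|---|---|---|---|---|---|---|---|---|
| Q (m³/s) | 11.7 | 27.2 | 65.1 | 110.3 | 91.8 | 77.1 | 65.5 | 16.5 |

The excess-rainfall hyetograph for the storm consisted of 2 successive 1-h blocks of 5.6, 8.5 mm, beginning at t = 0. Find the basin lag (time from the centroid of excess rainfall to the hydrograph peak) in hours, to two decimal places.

t_L ≈ 1.90 h

Centroid of excess rainfall: t_c = Σ P_i·t̄_i / ΣP_i = 1.1028 h (block centres at 0.5, 1.5 h).
Hydrograph peak occurs at t = 3 h, so basin lag t_L = 3 − 1.1028 = 1.90 h.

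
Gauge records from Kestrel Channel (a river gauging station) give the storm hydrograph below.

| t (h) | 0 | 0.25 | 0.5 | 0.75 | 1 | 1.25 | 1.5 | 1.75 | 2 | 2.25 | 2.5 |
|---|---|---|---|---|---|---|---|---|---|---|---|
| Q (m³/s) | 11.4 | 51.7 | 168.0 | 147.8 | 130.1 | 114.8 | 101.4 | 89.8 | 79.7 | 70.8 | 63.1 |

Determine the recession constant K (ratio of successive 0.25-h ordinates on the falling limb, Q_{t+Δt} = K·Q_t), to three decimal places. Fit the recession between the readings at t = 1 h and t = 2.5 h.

Using the recession-limb readings at t = 1 h and t = 2.5 h: Q falls from 130.1 to 63.1 m³/s over 6 intervals.
K = (Q₂/Q₁)^(1/6) = (63.1/130.1)^(1/6) = 0.886.

K ≈ 0.886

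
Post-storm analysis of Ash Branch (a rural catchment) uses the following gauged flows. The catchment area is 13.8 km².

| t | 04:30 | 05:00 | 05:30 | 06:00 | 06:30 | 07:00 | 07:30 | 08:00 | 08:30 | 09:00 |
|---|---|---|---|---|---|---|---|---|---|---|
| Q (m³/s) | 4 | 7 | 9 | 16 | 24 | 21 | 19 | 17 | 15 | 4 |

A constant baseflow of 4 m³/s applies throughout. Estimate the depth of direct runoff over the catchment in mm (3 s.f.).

d ≈ 12.5 mm

Direct runoff: 0.0, 3.0, 5.0, 12.0, 20.0, 17.0, 15.0, 13.0, 11.0, 0.0 m³/s; ΣQ_DR = 96.00 m³/s.
V = ΣQ_DR · Δt = 96.00 × 1800 s = 1.728 × 10^5 m³.
Over A = 13.8 km², depth = V / A = 12.5 mm.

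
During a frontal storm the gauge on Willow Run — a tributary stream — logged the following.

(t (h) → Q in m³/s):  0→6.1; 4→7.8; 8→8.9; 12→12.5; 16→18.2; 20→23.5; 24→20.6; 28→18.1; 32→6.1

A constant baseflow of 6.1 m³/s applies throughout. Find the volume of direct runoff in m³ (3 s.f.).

Direct-runoff ordinates (Q − Q_b): 0.0, 1.7, 2.8, 6.4, 12.1, 17.4, 14.5, 12.0, 0.0 m³/s.
ΣQ_DR = 66.90 m³/s.
With Δt = 4 h = 14400 s, V = ΣQ_DR · Δt = 66.90 × 14400 = 9.63 × 10^5 m³.

V ≈ 9.63 × 10^5 m³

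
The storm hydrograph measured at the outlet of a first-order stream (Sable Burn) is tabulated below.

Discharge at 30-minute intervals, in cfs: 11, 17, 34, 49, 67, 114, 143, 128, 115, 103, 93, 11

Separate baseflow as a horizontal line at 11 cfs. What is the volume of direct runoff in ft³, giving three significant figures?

Direct-runoff ordinates (Q − Q_b): 0.0, 6.0, 23.0, 38.0, 56.0, 103.0, 132.0, 117.0, 104.0, 92.0, 82.0, 0.0 cfs.
ΣQ_DR = 753.0 cfs.
With Δt = 0.5 h = 1800 s, V = ΣQ_DR · Δt = 753.0 × 1800 = 1.36 × 10^6 ft³.

V ≈ 1.36 × 10^6 ft³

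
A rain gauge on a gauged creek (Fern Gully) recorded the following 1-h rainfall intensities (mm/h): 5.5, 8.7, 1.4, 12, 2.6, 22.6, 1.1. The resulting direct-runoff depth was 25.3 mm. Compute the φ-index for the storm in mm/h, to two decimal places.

Only the 3 blocks with intensity above φ contribute runoff: 8.7, 12, 22.6 mm/h.
Σ(I−φ)·Δt = d  ⇒  (8.7+12+22.6 − 3φ)·1 = 25.3
φ = (43.30 − 25.3/1) / 3 = 6.00 mm/h.

φ ≈ 6.00 mm/h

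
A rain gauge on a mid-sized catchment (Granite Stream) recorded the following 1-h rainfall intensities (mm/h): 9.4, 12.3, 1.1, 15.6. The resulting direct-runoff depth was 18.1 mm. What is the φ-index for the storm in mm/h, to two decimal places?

Only the 3 blocks with intensity above φ contribute runoff: 9.4, 12.3, 15.6 mm/h.
Σ(I−φ)·Δt = d  ⇒  (9.4+12.3+15.6 − 3φ)·1 = 18.1
φ = (37.30 − 18.1/1) / 3 = 6.40 mm/h.

φ ≈ 6.40 mm/h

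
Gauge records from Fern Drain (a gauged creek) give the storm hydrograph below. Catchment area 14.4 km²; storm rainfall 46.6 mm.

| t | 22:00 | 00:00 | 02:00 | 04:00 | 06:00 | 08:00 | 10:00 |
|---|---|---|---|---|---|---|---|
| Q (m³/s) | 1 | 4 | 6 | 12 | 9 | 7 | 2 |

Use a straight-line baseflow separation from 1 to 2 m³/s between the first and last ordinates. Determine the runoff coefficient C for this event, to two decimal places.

C ≈ 0.33

ΣQ_DR = 30.50 m³/s; V = ΣQ_DR·Δt = 2.196 × 10^5 m³.
Runoff depth d = V / A = 15.25 mm.
C = d / P = 15.25 / 46.6 = 0.33.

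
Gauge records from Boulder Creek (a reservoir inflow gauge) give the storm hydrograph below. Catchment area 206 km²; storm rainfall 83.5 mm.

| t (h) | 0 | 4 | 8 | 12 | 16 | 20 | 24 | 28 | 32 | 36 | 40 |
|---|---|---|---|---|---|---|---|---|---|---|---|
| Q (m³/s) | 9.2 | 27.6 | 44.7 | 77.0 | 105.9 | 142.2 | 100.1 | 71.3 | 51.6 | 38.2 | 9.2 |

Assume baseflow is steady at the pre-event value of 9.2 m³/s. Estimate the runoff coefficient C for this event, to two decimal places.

ΣQ_DR = 575.8 m³/s; V = ΣQ_DR·Δt = 8.292 × 10^6 m³.
Runoff depth d = V / A = 40.25 mm.
C = d / P = 40.25 / 83.5 = 0.48.

C ≈ 0.48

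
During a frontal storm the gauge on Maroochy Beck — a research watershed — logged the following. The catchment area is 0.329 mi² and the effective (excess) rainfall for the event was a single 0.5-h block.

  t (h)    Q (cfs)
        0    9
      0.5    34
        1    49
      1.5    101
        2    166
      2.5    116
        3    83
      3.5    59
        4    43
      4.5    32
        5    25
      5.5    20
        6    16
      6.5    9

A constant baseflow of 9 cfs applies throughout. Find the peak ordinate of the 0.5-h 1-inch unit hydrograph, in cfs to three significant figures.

Direct runoff: 0.0, 25.0, 40.0, 92.0, 157.0, 107.0, 74.0, 50.0, 34.0, 23.0, 16.0, 11.0, 7.0, 0.0 cfs; ΣQ_DR = 636.0 cfs, peak = 157.0 cfs.
Runoff depth d = ΣQ_DR·Δt / A = 636.0 × 1800 / (0.329 mi²) = 1.498 in.
The 1-inch UH is the DRH scaled by (1 in)/d, so U_p = 157.0 × 1/1.498 = 105 cfs.

U_p ≈ 105 cfs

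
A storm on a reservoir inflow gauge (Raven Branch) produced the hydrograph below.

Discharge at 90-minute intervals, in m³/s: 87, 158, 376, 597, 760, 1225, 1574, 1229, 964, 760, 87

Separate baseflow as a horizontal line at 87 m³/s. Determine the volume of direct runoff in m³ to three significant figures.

V ≈ 3.70 × 10^7 m³

Direct-runoff ordinates (Q − Q_b): 0.0, 71.0, 289.0, 510.0, 673.0, 1138.0, 1487.0, 1142.0, 877.0, 673.0, 0.0 m³/s.
ΣQ_DR = 6860 m³/s.
With Δt = 1.5 h = 5400 s, V = ΣQ_DR · Δt = 6860 × 5400 = 3.70 × 10^7 m³.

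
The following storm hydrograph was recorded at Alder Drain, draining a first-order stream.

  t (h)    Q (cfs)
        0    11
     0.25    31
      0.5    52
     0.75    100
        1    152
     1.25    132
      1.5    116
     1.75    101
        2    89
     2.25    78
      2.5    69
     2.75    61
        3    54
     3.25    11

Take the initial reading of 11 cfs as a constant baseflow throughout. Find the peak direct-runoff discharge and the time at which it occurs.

Subtracting baseflow gives direct-runoff ordinates: 0.0, 20.0, 41.0, 89.0, 141.0, 121.0, 105.0, 90.0, 78.0, 67.0, 58.0, 50.0, 43.0, 0.0 cfs.
The maximum is 141.0 cfs, occurring at the reading for t = 1 h.

Q_p = 141.0 cfs at t = 1 h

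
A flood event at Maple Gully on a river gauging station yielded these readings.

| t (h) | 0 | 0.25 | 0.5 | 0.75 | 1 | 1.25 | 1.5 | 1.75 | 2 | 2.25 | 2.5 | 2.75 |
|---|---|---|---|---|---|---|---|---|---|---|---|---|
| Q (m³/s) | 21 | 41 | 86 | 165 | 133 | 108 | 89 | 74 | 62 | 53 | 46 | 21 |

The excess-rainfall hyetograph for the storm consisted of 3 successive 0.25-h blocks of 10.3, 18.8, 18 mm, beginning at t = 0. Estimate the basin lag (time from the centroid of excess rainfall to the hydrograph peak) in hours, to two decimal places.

Centroid of excess rainfall: t_c = Σ P_i·t̄_i / ΣP_i = 0.4159 h (block centres at 0.125, 0.375, 0.625 h).
Hydrograph peak occurs at t = 0.75 h, so basin lag t_L = 0.75 − 0.4159 = 0.33 h.

t_L ≈ 0.33 h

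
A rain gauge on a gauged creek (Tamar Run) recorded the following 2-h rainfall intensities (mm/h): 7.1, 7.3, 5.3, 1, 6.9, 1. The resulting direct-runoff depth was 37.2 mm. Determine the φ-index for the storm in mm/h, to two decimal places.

Only the 4 blocks with intensity above φ contribute runoff: 7.1, 7.3, 5.3, 6.9 mm/h.
Σ(I−φ)·Δt = d  ⇒  (7.1+7.3+5.3+6.9 − 4φ)·2 = 37.2
φ = (26.60 − 37.2/2) / 4 = 2.00 mm/h.

φ ≈ 2.00 mm/h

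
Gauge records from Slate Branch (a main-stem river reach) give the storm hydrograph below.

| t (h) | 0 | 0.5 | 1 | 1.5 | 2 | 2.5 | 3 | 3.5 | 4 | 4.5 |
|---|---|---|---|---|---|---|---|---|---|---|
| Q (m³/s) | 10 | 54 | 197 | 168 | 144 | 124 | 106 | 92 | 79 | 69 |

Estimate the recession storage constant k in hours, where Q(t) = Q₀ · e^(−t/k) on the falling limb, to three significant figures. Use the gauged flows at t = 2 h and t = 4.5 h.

k ≈ 3.40 h

On the falling limb, Q drops from 144 to 69 m³/s between t = 2 h and t = 4.5 h (Δt = 2.5 h).
k = −Δt / ln(Q₂/Q₁) = −2.5 / ln(69/144) = 3.40 h.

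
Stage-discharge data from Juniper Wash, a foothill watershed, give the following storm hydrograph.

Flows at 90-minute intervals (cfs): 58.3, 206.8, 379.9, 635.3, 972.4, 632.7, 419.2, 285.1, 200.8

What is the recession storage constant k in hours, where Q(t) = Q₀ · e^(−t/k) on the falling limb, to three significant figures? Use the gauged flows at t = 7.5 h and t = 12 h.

On the falling limb, Q drops from 632.7 to 200.8 cfs between t = 7.5 h and t = 12 h (Δt = 4.5 h).
k = −Δt / ln(Q₂/Q₁) = −4.5 / ln(200.8/632.7) = 3.92 h.

k ≈ 3.92 h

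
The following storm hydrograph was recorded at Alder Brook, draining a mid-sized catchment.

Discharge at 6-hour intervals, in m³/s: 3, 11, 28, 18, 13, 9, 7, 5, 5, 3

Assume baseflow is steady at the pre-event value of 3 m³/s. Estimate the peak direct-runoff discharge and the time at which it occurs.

Q_p = 25.0 m³/s at t = 12 h

Subtracting baseflow gives direct-runoff ordinates: 0.0, 8.0, 25.0, 15.0, 10.0, 6.0, 4.0, 2.0, 2.0, 0.0 m³/s.
The maximum is 25.0 m³/s, occurring at the reading for t = 12 h.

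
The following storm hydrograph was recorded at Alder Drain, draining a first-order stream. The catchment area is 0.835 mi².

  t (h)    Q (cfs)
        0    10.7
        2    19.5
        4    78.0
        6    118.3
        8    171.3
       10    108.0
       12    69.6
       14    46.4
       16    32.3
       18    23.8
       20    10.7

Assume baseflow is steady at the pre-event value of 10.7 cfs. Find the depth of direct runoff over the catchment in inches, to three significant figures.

Direct runoff: 0.0, 8.8, 67.3, 107.6, 160.6, 97.3, 58.9, 35.7, 21.6, 13.1, 0.0 cfs; ΣQ_DR = 570.9 cfs.
V = ΣQ_DR · Δt = 570.9 × 7200 s = 4.110 × 10^6 ft³.
Over A = 0.835 mi², depth = V / A = 2.12 in.

d ≈ 2.12 in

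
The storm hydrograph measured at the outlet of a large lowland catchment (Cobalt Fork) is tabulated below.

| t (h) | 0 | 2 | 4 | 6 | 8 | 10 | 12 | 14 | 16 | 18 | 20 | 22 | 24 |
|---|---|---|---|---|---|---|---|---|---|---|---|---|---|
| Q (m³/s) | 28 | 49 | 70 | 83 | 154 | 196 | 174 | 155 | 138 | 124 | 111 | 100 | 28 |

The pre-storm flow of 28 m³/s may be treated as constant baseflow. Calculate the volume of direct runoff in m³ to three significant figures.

Direct-runoff ordinates (Q − Q_b): 0.0, 21.0, 42.0, 55.0, 126.0, 168.0, 146.0, 127.0, 110.0, 96.0, 83.0, 72.0, 0.0 m³/s.
ΣQ_DR = 1046 m³/s.
With Δt = 2 h = 7200 s, V = ΣQ_DR · Δt = 1046 × 7200 = 7.53 × 10^6 m³.

V ≈ 7.53 × 10^6 m³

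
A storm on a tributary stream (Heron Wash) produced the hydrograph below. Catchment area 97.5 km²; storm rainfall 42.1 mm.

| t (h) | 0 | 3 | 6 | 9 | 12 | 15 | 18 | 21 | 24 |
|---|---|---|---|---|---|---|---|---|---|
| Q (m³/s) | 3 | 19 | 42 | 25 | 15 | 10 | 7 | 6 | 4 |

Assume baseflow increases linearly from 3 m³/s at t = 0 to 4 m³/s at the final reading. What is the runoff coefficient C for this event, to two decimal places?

C ≈ 0.26

ΣQ_DR = 99.50 m³/s; V = ΣQ_DR·Δt = 1.075 × 10^6 m³.
Runoff depth d = V / A = 11.02 mm.
C = d / P = 11.02 / 42.1 = 0.26.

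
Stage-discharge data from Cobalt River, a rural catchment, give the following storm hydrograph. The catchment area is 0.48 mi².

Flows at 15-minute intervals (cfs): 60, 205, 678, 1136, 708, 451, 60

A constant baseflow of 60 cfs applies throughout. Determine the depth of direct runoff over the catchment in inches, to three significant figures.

d ≈ 2.32 in

Direct runoff: 0.0, 145.0, 618.0, 1076.0, 648.0, 391.0, 0.0 cfs; ΣQ_DR = 2878 cfs.
V = ΣQ_DR · Δt = 2878 × 900 s = 2.590 × 10^6 ft³.
Over A = 0.48 mi², depth = V / A = 2.32 in.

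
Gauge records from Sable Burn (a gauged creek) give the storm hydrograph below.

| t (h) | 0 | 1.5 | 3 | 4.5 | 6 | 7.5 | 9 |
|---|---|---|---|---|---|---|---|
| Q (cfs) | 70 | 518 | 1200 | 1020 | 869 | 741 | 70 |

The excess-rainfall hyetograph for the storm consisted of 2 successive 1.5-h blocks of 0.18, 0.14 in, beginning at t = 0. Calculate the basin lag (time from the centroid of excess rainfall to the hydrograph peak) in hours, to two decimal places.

Centroid of excess rainfall: t_c = Σ P_i·t̄_i / ΣP_i = 1.4063 h (block centres at 0.75, 2.25 h).
Hydrograph peak occurs at t = 3 h, so basin lag t_L = 3 − 1.4063 = 1.59 h.

t_L ≈ 1.59 h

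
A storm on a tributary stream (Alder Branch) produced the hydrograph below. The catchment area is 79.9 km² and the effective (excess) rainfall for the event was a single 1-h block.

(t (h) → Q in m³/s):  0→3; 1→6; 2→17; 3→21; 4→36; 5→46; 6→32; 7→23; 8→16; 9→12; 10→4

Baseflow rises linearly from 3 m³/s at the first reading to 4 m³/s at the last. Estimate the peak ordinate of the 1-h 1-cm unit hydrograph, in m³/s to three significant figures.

Direct runoff: 0.00, 2.90, 13.80, 17.70, 32.60, 42.50, 28.40, 19.30, 12.20, 8.10, 0.00 m³/s; ΣQ_DR = 177.5 m³/s, peak = 42.50 m³/s.
Runoff depth d = ΣQ_DR·Δt / A = 177.5 × 3600 / (79.9 km²) = 7.997 mm.
The 1-cm UH is the DRH scaled by (10 mm)/d, so U_p = 42.50 × 10/7.997 = 53.1 m³/s.

U_p ≈ 53.1 m³/s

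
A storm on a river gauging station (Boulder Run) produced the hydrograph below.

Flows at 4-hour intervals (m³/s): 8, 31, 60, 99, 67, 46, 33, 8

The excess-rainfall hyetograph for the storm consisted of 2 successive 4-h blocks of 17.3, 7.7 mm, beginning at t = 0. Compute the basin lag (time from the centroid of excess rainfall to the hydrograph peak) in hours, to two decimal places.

Centroid of excess rainfall: t_c = Σ P_i·t̄_i / ΣP_i = 3.2320 h (block centres at 2, 6 h).
Hydrograph peak occurs at t = 12 h, so basin lag t_L = 12 − 3.2320 = 8.77 h.

t_L ≈ 8.77 h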